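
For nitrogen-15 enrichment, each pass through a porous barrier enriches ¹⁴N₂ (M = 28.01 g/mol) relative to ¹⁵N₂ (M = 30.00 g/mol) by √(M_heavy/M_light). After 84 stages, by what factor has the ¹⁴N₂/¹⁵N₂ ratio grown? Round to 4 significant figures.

Overall factor = α^84 with α = √(30.00/28.01), i.e. (30.00/28.01)^(84/2).
= 1.07105^42 = 17.86.

17.86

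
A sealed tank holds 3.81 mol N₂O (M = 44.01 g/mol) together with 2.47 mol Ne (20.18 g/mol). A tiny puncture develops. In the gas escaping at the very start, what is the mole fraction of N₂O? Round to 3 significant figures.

The effusion rate of species i is ∝ p_i/√M_i ∝ n_i/√M_i.
So x_N₂O in the escaping gas = (n_N₂O/√M_N₂O) / Σ(n_i/√M_i)
= (3.81/√44.01) / (3.81/√44.01 + 2.47/√20.18) = 0.5743/(0.5743 + 0.5498) = 0.511.

0.511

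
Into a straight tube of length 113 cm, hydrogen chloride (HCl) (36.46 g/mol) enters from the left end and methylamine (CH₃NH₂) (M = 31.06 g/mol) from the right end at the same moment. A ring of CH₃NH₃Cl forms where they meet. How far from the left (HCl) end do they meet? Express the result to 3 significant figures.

Graham's law gives d_HCl/d_CH₃NH₂ = rate_HCl/rate_CH₃NH₂ = √(M_CH₃NH₂/M_HCl) = √(31.06/36.46) = 0.9230.
With d_HCl + d_CH₃NH₂ = 113 cm, d_CH₃NH₂ = 113/(1 + 0.9230) = 58.76 cm.
d_HCl = 113 − 58.76 = 54.2 cm.

54.2 cm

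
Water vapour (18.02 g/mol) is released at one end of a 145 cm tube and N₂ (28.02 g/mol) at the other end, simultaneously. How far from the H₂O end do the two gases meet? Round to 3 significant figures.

Distances travelled in equal time are proportional to diffusion rates, so d_H₂O/d_N₂ = √(M_N₂/M_H₂O) = √(28.02/18.02) = 1.247.
With d_H₂O + d_N₂ = 145 cm, d_N₂ = 145/(1 + 1.247) = 64.53 cm.
d_H₂O = 145 − 64.53 = 80.5 cm.

80.5 cm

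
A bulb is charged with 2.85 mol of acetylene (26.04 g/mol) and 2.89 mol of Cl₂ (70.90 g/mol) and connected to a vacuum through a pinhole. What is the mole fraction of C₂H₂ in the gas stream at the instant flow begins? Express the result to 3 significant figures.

Each component's effusion rate ∝ (its partial pressure)·(1/√M) ∝ n_i/√M_i.
x_C₂H₂(eff) = (n_C₂H₂/√M_C₂H₂) / (n_C₂H₂/√M_C₂H₂ + n_Cl₂/√M_Cl₂)
= (2.85/√26.04) / (2.85/√26.04 + 2.89/√70.90) = 0.5585/(0.5585 + 0.3432) = 0.619.

0.619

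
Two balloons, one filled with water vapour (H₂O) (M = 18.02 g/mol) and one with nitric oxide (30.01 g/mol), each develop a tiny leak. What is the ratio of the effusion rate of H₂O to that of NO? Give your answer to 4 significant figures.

1.290

From Graham's law, rate_H₂O/rate_NO = √(M_NO/M_H₂O) = √(30.01/18.02) = √1.665 = 1.290.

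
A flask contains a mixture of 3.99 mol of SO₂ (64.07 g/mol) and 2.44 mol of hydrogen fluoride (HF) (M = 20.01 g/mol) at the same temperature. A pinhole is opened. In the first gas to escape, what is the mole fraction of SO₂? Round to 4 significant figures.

0.4775

Effusion rate of each component ∝ n_i/√M_i (partial pressure × 1/√M).
So x_SO₂ in the escaping gas = (n_SO₂/√M_SO₂) / Σ(n_i/√M_i)
= (3.99/√64.07) / (3.99/√64.07 + 2.44/√20.01) = 0.4985/(0.4985 + 0.5455) = 0.4775.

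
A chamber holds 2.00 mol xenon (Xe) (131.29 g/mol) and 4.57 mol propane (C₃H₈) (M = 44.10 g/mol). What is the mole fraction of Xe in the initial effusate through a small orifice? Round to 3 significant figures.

Rate_i ∝ x_i/√M_i (Graham's law weighted by mole fraction), so the effusate composition follows n_i/√M_i.
Mole fraction of Xe in the effusate = (n_Xe/√M_Xe) / (n_Xe/√M_Xe + n_C₃H₈/√M_C₃H₈)
= (2.00/√131.29) / (2.00/√131.29 + 4.57/√44.10) = 0.1745/(0.1745 + 0.6882) = 0.202.

0.202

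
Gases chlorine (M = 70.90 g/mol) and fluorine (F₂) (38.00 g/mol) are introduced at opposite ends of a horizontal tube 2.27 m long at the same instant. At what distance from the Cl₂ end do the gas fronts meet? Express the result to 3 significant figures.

0.959 m

The fronts meet when d_Cl₂ + d_F₂ = L with d_Cl₂/d_F₂ = √(M_F₂/M_Cl₂) (Graham's law). Here √(M_F₂/M_Cl₂) = √(38.00/70.90) = 0.7321.
With d_Cl₂ + d_F₂ = 2.27 m, d_F₂ = 2.27/(1 + 0.7321) = 1.311 m.
d_Cl₂ = 2.27 − 1.311 = 0.959 m.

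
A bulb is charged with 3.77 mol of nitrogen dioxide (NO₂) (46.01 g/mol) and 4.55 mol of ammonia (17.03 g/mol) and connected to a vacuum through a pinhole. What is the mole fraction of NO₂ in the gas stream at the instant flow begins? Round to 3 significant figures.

Effusion rate of each component ∝ n_i/√M_i (partial pressure × 1/√M).
So x_NO₂ in the escaping gas = (n_NO₂/√M_NO₂) / Σ(n_i/√M_i)
= (3.77/√46.01) / (3.77/√46.01 + 4.55/√17.03) = 0.5558/(0.5558 + 1.103) = 0.335.

0.335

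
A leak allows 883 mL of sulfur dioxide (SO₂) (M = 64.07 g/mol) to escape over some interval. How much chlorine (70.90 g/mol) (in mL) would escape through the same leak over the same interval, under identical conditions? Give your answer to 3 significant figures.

839 mL

By Graham's law, rate_Cl₂/rate_SO₂ = √(M_SO₂/M_Cl₂) = √(64.07/70.90) = √0.9037 = 0.9506.
So the volume for Cl₂ is 883 × 0.9506 = 839 mL.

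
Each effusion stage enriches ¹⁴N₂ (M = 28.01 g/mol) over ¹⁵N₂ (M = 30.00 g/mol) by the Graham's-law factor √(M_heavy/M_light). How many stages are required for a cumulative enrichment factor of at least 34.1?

103

Per stage α = (30.00/28.01)^(1/2) = 1.07105^0.5, giving ln α = 0.03432.
Need α^N ≥ 34.1 ⇒ N ≥ ln(34.1) / ln α = 3.529 / 0.03432 = 102.84.
So at least 103 stages are needed.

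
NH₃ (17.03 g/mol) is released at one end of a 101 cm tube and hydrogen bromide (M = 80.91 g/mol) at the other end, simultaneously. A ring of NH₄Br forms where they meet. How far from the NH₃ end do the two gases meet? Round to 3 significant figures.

69.2 cm

Graham's law gives d_NH₃/d_HBr = rate_NH₃/rate_HBr = √(M_HBr/M_NH₃) = √(80.91/17.03) = 2.180.
With d_NH₃ + d_HBr = 101 cm, d_HBr = 101/(1 + 2.180) = 31.76 cm.
d_NH₃ = 101 − 31.76 = 69.2 cm.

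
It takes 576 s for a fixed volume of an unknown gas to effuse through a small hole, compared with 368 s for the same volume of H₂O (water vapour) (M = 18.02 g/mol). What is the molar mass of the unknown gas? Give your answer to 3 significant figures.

44.1 g/mol

By Graham's law, t_X/t_H₂O = √(M_X/M_H₂O).
576/368 = 1.565 = √(M_X/18.02)
M_X = 18.02 × 1.565² = 18.02 × 2.450 = 44.1 g/mol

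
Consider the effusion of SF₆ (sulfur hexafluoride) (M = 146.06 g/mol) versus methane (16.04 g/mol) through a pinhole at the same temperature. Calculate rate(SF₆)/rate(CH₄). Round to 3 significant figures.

From Graham's law, rate_SF₆/rate_CH₄ = √(M_CH₄/M_SF₆) = √(16.04/146.06) = √0.1098 = 0.331.

0.331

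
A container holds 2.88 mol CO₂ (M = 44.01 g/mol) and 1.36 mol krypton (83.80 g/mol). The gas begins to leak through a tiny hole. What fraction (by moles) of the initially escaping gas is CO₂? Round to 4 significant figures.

Rate_i ∝ x_i/√M_i (Graham's law weighted by mole fraction), so the effusate composition follows n_i/√M_i.
So x_CO₂ in the escaping gas = (n_CO₂/√M_CO₂) / Σ(n_i/√M_i)
= (2.88/√44.01) / (2.88/√44.01 + 1.36/√83.80) = 0.4341/(0.4341 + 0.1486) = 0.7450.

0.7450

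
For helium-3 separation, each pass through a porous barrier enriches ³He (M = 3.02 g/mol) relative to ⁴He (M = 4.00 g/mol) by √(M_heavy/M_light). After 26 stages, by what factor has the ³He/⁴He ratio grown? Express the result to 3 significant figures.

38.6

Overall factor = α^26 with α = √(4.00/3.02), i.e. (4.00/3.02)^(26/2).
= 1.32450^13 = 38.6.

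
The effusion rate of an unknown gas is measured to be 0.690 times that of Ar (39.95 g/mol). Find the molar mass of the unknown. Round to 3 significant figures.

83.9 g/mol

Graham's law gives rate_X/rate_Ar = √(M_Ar/M_X).
0.690 = √(39.95/M_X)
M_X = 39.95 / 0.690² = 39.95 / 0.4761 = 83.9 g/mol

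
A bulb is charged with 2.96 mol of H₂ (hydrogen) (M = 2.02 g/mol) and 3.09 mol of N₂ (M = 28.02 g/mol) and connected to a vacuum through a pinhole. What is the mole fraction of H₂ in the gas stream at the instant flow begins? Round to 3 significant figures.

Each component's effusion rate ∝ (its partial pressure)·(1/√M) ∝ n_i/√M_i.
x_H₂(eff) = (n_H₂/√M_H₂) / (n_H₂/√M_H₂ + n_N₂/√M_N₂)
= (2.96/√2.02) / (2.96/√2.02 + 3.09/√28.02) = 2.083/(2.083 + 0.5837) = 0.781.

0.781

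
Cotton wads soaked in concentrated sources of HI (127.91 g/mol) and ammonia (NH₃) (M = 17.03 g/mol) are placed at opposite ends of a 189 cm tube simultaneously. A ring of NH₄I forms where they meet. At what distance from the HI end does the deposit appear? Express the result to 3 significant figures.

50.5 cm

Graham's law gives d_HI/d_NH₃ = rate_HI/rate_NH₃ = √(M_NH₃/M_HI) = √(17.03/127.91) = 0.3649.
With d_HI + d_NH₃ = 189 cm, d_NH₃ = 189/(1 + 0.3649) = 138.5 cm.
d_HI = 189 − 138.5 = 50.5 cm.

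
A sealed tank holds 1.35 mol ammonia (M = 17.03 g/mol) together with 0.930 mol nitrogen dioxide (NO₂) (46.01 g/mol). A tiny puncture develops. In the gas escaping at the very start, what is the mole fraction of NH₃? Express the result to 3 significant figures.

0.705

Rate_i ∝ x_i/√M_i (Graham's law weighted by mole fraction), so the effusate composition follows n_i/√M_i.
x_NH₃(eff) = (n_NH₃/√M_NH₃) / (n_NH₃/√M_NH₃ + n_NO₂/√M_NO₂)
= (1.35/√17.03) / (1.35/√17.03 + 0.930/√46.01) = 0.3271/(0.3271 + 0.1371) = 0.705.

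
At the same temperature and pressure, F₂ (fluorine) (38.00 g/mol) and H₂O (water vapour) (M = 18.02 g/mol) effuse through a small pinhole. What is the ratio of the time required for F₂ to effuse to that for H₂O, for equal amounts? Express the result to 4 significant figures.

Since effusion rate ∝ 1/√M, t_F₂/t_H₂O = √(M_F₂/M_H₂O) = √(38.00/18.02) = √2.109 = 1.452.

1.452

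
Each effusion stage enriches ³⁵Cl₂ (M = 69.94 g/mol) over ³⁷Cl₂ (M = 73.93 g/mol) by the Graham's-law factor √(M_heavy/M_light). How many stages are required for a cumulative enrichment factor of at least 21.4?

111

With α = √(73.93/69.94) per stage, ln α = ½ ln(1.05705) = 0.02774.
Need α^N ≥ 21.4 ⇒ N ≥ ln(21.4) / ln α = 3.063 / 0.02774 = 110.43.
So at least 111 stages are needed.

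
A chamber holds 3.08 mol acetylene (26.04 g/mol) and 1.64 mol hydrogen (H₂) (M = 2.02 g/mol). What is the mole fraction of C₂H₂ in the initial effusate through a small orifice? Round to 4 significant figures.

0.3434

Effusion rate of each component ∝ n_i/√M_i (partial pressure × 1/√M).
So x_C₂H₂ in the escaping gas = (n_C₂H₂/√M_C₂H₂) / Σ(n_i/√M_i)
= (3.08/√26.04) / (3.08/√26.04 + 1.64/√2.02) = 0.6036/(0.6036 + 1.154) = 0.3434.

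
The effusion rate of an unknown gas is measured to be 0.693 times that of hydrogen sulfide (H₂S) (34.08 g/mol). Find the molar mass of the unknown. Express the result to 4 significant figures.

70.96 g/mol

Using Graham's law: rate_X/rate_H₂S = √(M_H₂S/M_X).
0.693 = √(34.08/M_X)
M_X = 34.08 / 0.693² = 34.08 / 0.4802 = 70.96 g/mol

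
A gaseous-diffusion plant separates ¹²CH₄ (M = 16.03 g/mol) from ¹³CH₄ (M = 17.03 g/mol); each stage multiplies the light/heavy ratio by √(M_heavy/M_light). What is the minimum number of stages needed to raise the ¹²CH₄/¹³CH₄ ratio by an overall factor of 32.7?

Per stage α = (17.03/16.03)^(1/2) = 1.06238^0.5, giving ln α = 0.03026.
Need α^N ≥ 32.7 ⇒ N ≥ ln(32.7) / ln α = 3.487 / 0.03026 = 115.26.
So at least 116 stages are needed.

116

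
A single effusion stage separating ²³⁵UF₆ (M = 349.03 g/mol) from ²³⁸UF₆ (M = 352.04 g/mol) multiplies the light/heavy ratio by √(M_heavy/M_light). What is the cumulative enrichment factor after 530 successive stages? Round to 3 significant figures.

Each stage multiplies the ratio by α = √(352.04/349.03), so after 530 stages the overall factor is α^530 = (352.04/349.03)^(530/2).
= 1.00862^265 = 9.73.

9.73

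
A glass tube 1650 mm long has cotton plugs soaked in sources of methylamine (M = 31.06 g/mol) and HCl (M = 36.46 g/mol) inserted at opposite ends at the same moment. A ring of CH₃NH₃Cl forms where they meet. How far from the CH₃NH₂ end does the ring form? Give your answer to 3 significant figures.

858 mm

Graham's law gives d_CH₃NH₂/d_HCl = rate_CH₃NH₂/rate_HCl = √(M_HCl/M_CH₃NH₂) = √(36.46/31.06) = 1.083.
With d_CH₃NH₂ + d_HCl = 1650 mm, d_HCl = 1650/(1 + 1.083) = 792.0 mm.
d_CH₃NH₂ = 1650 − 792.0 = 858 mm.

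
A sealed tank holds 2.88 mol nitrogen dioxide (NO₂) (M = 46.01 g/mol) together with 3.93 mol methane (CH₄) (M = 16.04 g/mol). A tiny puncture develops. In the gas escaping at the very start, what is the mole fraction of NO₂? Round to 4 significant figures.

0.3020

Effusion rate of each component ∝ n_i/√M_i (partial pressure × 1/√M).
Mole fraction of NO₂ in the effusate = (n_NO₂/√M_NO₂) / (n_NO₂/√M_NO₂ + n_CH₄/√M_CH₄)
= (2.88/√46.01) / (2.88/√46.01 + 3.93/√16.04) = 0.4246/(0.4246 + 0.9813) = 0.3020.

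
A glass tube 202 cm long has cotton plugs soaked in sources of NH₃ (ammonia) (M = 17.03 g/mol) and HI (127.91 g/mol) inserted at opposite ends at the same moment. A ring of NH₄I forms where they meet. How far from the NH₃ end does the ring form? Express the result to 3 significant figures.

148 cm

The fronts meet when d_NH₃ + d_HI = L with d_NH₃/d_HI = √(M_HI/M_NH₃) (Graham's law). Here √(M_HI/M_NH₃) = √(127.91/17.03) = 2.741.
With d_NH₃ + d_HI = 202 cm, d_HI = 202/(1 + 2.741) = 54.00 cm.
d_NH₃ = 202 − 54.00 = 148 cm.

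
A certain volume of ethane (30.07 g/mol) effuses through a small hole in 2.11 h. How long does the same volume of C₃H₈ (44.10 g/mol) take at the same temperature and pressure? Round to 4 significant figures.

2.555 h

Since effusion rate ∝ 1/√M, t_C₃H₈/t_C₂H₆ = √(M_C₃H₈/M_C₂H₆) = √(44.10/30.07) = √1.467 = 1.211.
So the time for C₃H₈ is 2.11 × 1.211 = 2.555 h.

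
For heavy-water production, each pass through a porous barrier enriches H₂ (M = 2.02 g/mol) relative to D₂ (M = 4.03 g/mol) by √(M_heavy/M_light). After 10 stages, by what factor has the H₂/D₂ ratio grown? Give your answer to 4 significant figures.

31.61

The single-stage factor is √(M_heavy/M_light), so 10 stages give [√(4.03/2.02)]^10 = (4.03/2.02)^(10/2).
= 1.99505^5 = 31.61.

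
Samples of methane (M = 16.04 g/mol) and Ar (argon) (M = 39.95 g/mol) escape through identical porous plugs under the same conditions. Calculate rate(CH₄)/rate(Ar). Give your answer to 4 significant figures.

1.578

Using Graham's law: rate_CH₄/rate_Ar = √(M_Ar/M_CH₄) = √(39.95/16.04) = √2.491 = 1.578.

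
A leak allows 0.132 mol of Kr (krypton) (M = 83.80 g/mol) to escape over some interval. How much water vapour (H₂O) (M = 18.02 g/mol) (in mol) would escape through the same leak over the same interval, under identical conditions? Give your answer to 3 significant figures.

0.285 mol

From Graham's law, rate_H₂O/rate_Kr = √(M_Kr/M_H₂O) = √(83.80/18.02) = √4.650 = 2.156.
So the amount for H₂O is 0.132 × 2.156 = 0.285 mol.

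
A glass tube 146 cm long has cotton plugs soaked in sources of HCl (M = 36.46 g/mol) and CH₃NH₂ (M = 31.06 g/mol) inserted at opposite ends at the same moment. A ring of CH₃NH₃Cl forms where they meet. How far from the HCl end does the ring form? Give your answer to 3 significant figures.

70.1 cm

In equal time, each gas travels a distance ∝ its rate ∝ 1/√M, so d_HCl/d_CH₃NH₂ = √(M_CH₃NH₂/M_HCl) = √(31.06/36.46) = 0.9230.
With d_HCl + d_CH₃NH₂ = 146 cm, d_CH₃NH₂ = 146/(1 + 0.9230) = 75.92 cm.
d_HCl = 146 − 75.92 = 70.1 cm.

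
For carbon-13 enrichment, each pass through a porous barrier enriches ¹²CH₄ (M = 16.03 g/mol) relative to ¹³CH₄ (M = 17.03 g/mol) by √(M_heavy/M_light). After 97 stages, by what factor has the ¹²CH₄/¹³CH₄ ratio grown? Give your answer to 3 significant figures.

18.8

Overall factor = α^97 with α = √(17.03/16.03), i.e. (17.03/16.03)^(97/2).
= 1.06238^(97/2) = 18.8.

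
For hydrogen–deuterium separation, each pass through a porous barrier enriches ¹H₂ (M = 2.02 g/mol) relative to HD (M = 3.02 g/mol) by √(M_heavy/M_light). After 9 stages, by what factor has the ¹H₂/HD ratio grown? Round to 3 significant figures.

Each stage multiplies the ratio by α = √(3.02/2.02), so after 9 stages the overall factor is α^9 = (3.02/2.02)^(9/2).
= 1.49505^(9/2) = 6.11.

6.11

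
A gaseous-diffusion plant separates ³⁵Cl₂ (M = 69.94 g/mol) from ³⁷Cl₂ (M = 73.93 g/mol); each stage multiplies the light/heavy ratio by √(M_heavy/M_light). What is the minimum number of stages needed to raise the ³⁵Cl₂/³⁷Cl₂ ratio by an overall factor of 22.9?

113

Per stage α = (73.93/69.94)^(1/2) = 1.05705^0.5, giving ln α = 0.02774.
Need α^N ≥ 22.9 ⇒ N ≥ ln(22.9) / ln α = 3.131 / 0.02774 = 112.87.
So at least 113 stages are needed.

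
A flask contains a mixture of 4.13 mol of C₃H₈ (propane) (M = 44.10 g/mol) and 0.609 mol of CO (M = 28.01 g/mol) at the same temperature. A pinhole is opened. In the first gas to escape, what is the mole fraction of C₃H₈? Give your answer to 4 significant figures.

0.8439

Each component's effusion rate ∝ (its partial pressure)·(1/√M) ∝ n_i/√M_i.
x_C₃H₈(eff) = (n_C₃H₈/√M_C₃H₈) / (n_C₃H₈/√M_C₃H₈ + n_CO/√M_CO)
= (4.13/√44.10) / (4.13/√44.10 + 0.609/√28.01) = 0.6219/(0.6219 + 0.1151) = 0.8439.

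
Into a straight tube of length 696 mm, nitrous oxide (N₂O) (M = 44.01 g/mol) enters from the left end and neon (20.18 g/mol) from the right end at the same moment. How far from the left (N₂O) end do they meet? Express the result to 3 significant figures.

281 mm

The fronts meet when d_N₂O + d_Ne = L with d_N₂O/d_Ne = √(M_Ne/M_N₂O) (Graham's law). Here √(M_Ne/M_N₂O) = √(20.18/44.01) = 0.6772.
With d_N₂O + d_Ne = 696 mm, d_Ne = 696/(1 + 0.6772) = 415.0 mm.
d_N₂O = 696 − 415.0 = 281 mm.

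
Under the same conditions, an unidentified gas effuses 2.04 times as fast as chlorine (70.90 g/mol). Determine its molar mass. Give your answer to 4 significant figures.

17.04 g/mol

Since effusion rate ∝ 1/√M, rate_X/rate_Cl₂ = √(M_Cl₂/M_X).
2.04 = √(70.90/M_X)
M_X = 70.90 / 2.04² = 70.90 / 4.162 = 17.04 g/mol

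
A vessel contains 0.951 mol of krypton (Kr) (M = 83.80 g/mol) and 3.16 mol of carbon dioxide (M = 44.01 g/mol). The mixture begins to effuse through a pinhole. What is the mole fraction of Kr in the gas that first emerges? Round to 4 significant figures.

0.1790

Rate_i ∝ x_i/√M_i (Graham's law weighted by mole fraction), so the effusate composition follows n_i/√M_i.
So x_Kr in the escaping gas = (n_Kr/√M_Kr) / Σ(n_i/√M_i)
= (0.951/√83.80) / (0.951/√83.80 + 3.16/√44.01) = 0.1039/(0.1039 + 0.4763) = 0.1790.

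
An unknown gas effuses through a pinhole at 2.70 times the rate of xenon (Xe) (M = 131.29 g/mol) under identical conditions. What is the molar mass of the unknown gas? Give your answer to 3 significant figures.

From Graham's law, rate_X/rate_Xe = √(M_Xe/M_X).
2.70 = √(131.29/M_X)
M_X = 131.29 / 2.70² = 131.29 / 7.290 = 18.0 g/mol

18.0 g/mol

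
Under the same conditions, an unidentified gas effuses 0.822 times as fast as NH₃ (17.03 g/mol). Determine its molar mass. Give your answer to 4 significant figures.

By Graham's law, rate_X/rate_NH₃ = √(M_NH₃/M_X).
0.822 = √(17.03/M_X)
M_X = 17.03 / 0.822² = 17.03 / 0.6757 = 25.20 g/mol

25.20 g/mol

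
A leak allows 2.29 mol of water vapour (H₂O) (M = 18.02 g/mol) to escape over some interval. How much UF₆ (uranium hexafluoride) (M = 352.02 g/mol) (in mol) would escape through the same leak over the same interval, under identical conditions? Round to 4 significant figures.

Since effusion rate ∝ 1/√M, rate_UF₆/rate_H₂O = √(M_H₂O/M_UF₆) = √(18.02/352.02) = √0.05119 = 0.2263.
So the amount for UF₆ is 2.29 × 0.2263 = 0.5181 mol.

0.5181 mol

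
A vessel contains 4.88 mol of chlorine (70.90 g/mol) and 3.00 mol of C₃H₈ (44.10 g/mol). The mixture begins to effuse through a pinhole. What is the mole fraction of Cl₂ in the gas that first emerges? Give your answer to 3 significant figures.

0.562

Each component's effusion rate ∝ (its partial pressure)·(1/√M) ∝ n_i/√M_i.
So x_Cl₂ in the escaping gas = (n_Cl₂/√M_Cl₂) / Σ(n_i/√M_i)
= (4.88/√70.90) / (4.88/√70.90 + 3.00/√44.10) = 0.5796/(0.5796 + 0.4518) = 0.562.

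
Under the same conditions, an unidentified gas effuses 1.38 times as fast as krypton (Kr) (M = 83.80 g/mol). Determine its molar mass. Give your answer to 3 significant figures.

44.0 g/mol

Graham's law gives rate_X/rate_Kr = √(M_Kr/M_X).
1.38 = √(83.80/M_X)
M_X = 83.80 / 1.38² = 83.80 / 1.904 = 44.0 g/mol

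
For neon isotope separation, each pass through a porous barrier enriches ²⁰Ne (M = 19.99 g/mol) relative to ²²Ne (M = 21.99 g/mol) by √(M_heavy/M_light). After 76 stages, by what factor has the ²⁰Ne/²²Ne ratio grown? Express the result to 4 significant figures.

37.47

Overall factor = α^76 with α = √(21.99/19.99), i.e. (21.99/19.99)^(76/2).
= 1.10005^38 = 37.47.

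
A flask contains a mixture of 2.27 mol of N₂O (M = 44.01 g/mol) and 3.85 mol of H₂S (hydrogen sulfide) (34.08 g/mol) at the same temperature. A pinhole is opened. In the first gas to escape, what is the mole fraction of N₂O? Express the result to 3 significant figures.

0.342

Rate_i ∝ x_i/√M_i (Graham's law weighted by mole fraction), so the effusate composition follows n_i/√M_i.
x_N₂O(eff) = (n_N₂O/√M_N₂O) / (n_N₂O/√M_N₂O + n_H₂S/√M_H₂S)
= (2.27/√44.01) / (2.27/√44.01 + 3.85/√34.08) = 0.3422/(0.3422 + 0.6595) = 0.342.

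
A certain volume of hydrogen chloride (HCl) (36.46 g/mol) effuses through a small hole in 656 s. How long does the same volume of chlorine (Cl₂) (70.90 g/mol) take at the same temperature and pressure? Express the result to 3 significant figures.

From Graham's law, t_Cl₂/t_HCl = √(M_Cl₂/M_HCl) = √(70.90/36.46) = √1.945 = 1.394.
So the time for Cl₂ is 656 × 1.394 = 915 s.

915 s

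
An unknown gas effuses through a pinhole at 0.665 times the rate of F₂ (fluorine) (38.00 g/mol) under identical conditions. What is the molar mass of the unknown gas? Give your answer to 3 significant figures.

85.9 g/mol

Graham's law gives rate_X/rate_F₂ = √(M_F₂/M_X).
0.665 = √(38.00/M_X)
M_X = 38.00 / 0.665² = 38.00 / 0.4422 = 85.9 g/mol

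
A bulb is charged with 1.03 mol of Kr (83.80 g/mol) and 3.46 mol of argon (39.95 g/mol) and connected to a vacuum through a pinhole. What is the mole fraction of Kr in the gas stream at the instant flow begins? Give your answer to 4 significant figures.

0.1705

Each component's effusion rate ∝ (its partial pressure)·(1/√M) ∝ n_i/√M_i.
So x_Kr in the escaping gas = (n_Kr/√M_Kr) / Σ(n_i/√M_i)
= (1.03/√83.80) / (1.03/√83.80 + 3.46/√39.95) = 0.1125/(0.1125 + 0.5474) = 0.1705.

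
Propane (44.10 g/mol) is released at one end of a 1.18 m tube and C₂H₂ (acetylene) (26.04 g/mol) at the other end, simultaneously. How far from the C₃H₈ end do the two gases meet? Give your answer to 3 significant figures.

Graham's law gives d_C₃H₈/d_C₂H₂ = rate_C₃H₈/rate_C₂H₂ = √(M_C₂H₂/M_C₃H₈) = √(26.04/44.10) = 0.7684.
With d_C₃H₈ + d_C₂H₂ = 1.18 m, d_C₂H₂ = 1.18/(1 + 0.7684) = 0.6673 m.
d_C₃H₈ = 1.18 − 0.6673 = 0.513 m.

0.513 m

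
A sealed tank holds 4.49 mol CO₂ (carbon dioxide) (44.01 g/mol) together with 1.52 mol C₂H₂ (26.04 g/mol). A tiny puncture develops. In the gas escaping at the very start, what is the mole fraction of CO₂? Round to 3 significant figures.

Effusion rate of each component ∝ n_i/√M_i (partial pressure × 1/√M).
x_CO₂(eff) = (n_CO₂/√M_CO₂) / (n_CO₂/√M_CO₂ + n_C₂H₂/√M_C₂H₂)
= (4.49/√44.01) / (4.49/√44.01 + 1.52/√26.04) = 0.6768/(0.6768 + 0.2979) = 0.694.

0.694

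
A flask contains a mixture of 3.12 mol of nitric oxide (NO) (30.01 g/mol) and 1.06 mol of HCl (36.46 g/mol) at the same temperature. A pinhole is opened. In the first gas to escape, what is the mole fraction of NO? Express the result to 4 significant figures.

Rate_i ∝ x_i/√M_i (Graham's law weighted by mole fraction), so the effusate composition follows n_i/√M_i.
x_NO(eff) = (n_NO/√M_NO) / (n_NO/√M_NO + n_HCl/√M_HCl)
= (3.12/√30.01) / (3.12/√30.01 + 1.06/√36.46) = 0.5695/(0.5695 + 0.1755) = 0.7644.

0.7644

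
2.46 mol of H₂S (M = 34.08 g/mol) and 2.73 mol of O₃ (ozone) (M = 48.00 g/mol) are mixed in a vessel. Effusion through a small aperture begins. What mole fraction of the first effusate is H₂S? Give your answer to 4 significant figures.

Rate_i ∝ x_i/√M_i (Graham's law weighted by mole fraction), so the effusate composition follows n_i/√M_i.
x_H₂S(eff) = (n_H₂S/√M_H₂S) / (n_H₂S/√M_H₂S + n_O₃/√M_O₃)
= (2.46/√34.08) / (2.46/√34.08 + 2.73/√48.00) = 0.4214/(0.4214 + 0.3940) = 0.5168.

0.5168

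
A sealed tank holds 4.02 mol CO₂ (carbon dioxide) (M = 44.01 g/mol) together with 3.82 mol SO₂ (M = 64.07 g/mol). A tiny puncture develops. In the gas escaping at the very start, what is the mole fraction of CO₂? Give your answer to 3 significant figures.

Effusion rate of each component ∝ n_i/√M_i (partial pressure × 1/√M).
Mole fraction of CO₂ in the effusate = (n_CO₂/√M_CO₂) / (n_CO₂/√M_CO₂ + n_SO₂/√M_SO₂)
= (4.02/√44.01) / (4.02/√44.01 + 3.82/√64.07) = 0.6060/(0.6060 + 0.4772) = 0.559.

0.559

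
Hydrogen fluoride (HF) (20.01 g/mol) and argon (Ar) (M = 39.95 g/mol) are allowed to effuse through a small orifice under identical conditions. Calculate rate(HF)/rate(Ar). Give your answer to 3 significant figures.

1.41

Using Graham's law: rate_HF/rate_Ar = √(M_Ar/M_HF) = √(39.95/20.01) = √1.997 = 1.41.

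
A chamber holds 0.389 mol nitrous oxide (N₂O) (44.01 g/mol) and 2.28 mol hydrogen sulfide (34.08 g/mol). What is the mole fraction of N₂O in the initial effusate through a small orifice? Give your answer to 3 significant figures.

0.131

The effusion rate of species i is ∝ p_i/√M_i ∝ n_i/√M_i.
Mole fraction of N₂O in the effusate = (n_N₂O/√M_N₂O) / (n_N₂O/√M_N₂O + n_H₂S/√M_H₂S)
= (0.389/√44.01) / (0.389/√44.01 + 2.28/√34.08) = 0.05864/(0.05864 + 0.3906) = 0.131.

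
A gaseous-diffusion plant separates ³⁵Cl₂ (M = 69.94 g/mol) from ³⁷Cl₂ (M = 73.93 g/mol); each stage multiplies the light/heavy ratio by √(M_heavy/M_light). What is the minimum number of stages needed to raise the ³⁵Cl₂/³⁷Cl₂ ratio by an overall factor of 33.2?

Single-stage factor α = √(73.93/69.94), so ln α = ½ ln(1.05705) = 0.02774.
Need α^N ≥ 33.2 ⇒ N ≥ ln(33.2) / ln α = 3.503 / 0.02774 = 126.26.
Rounding up, N = 127 stages.

127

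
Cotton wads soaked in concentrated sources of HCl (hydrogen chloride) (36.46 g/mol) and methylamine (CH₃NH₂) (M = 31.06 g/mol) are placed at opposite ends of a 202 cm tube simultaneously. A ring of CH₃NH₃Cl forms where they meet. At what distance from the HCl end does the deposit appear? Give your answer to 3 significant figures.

97.0 cm

The fronts meet when d_HCl + d_CH₃NH₂ = L with d_HCl/d_CH₃NH₂ = √(M_CH₃NH₂/M_HCl) (Graham's law). Here √(M_CH₃NH₂/M_HCl) = √(31.06/36.46) = 0.9230.
With d_HCl + d_CH₃NH₂ = 202 cm, d_CH₃NH₂ = 202/(1 + 0.9230) = 105.0 cm.
d_HCl = 202 − 105.0 = 97.0 cm.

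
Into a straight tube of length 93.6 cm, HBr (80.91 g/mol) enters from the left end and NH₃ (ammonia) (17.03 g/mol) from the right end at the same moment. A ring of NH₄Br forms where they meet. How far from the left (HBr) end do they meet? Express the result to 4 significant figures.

29.44 cm

The fronts meet when d_HBr + d_NH₃ = L with d_HBr/d_NH₃ = √(M_NH₃/M_HBr) (Graham's law). Here √(M_NH₃/M_HBr) = √(17.03/80.91) = 0.4588.
With d_HBr + d_NH₃ = 93.6 cm, d_NH₃ = 93.6/(1 + 0.4588) = 64.16 cm.
d_HBr = 93.6 − 64.16 = 29.44 cm.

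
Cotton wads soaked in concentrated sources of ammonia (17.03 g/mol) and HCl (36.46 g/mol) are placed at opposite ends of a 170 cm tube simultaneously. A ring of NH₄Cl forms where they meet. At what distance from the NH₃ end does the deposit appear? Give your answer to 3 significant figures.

101 cm

In equal time, each gas travels a distance ∝ its rate ∝ 1/√M, so d_NH₃/d_HCl = √(M_HCl/M_NH₃) = √(36.46/17.03) = 1.463.
With d_NH₃ + d_HCl = 170 cm, d_HCl = 170/(1 + 1.463) = 69.02 cm.
d_NH₃ = 170 − 69.02 = 101 cm.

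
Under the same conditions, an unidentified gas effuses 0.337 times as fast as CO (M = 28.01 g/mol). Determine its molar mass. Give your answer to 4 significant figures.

246.6 g/mol

Using Graham's law: rate_X/rate_CO = √(M_CO/M_X).
0.337 = √(28.01/M_X)
M_X = 28.01 / 0.337² = 28.01 / 0.1136 = 246.6 g/mol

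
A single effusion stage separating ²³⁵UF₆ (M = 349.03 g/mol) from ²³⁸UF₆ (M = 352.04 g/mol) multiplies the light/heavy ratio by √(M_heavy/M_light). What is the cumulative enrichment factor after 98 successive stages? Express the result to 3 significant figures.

After 98 stages the ratio has grown by (√(352.04/349.03))^98 = (352.04/349.03)^(98/2).
= 1.00862^49 = 1.52.

1.52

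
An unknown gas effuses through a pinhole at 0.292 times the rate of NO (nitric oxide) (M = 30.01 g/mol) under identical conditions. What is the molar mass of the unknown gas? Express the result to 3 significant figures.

352 g/mol

Using Graham's law: rate_X/rate_NO = √(M_NO/M_X).
0.292 = √(30.01/M_X)
M_X = 30.01 / 0.292² = 30.01 / 0.08526 = 352 g/mol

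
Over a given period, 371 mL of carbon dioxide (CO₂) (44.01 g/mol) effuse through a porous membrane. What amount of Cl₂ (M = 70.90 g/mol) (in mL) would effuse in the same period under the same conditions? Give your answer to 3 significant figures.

292 mL

Graham's law gives rate_Cl₂/rate_CO₂ = √(M_CO₂/M_Cl₂) = √(44.01/70.90) = √0.6207 = 0.7879.
So the volume for Cl₂ is 371 × 0.7879 = 292 mL.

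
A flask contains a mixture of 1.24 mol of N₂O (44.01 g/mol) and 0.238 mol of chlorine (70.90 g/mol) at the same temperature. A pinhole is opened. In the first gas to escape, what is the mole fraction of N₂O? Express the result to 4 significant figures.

0.8686

Rate_i ∝ x_i/√M_i (Graham's law weighted by mole fraction), so the effusate composition follows n_i/√M_i.
Mole fraction of N₂O in the effusate = (n_N₂O/√M_N₂O) / (n_N₂O/√M_N₂O + n_Cl₂/√M_Cl₂)
= (1.24/√44.01) / (1.24/√44.01 + 0.238/√70.90) = 0.1869/(0.1869 + 0.02827) = 0.8686.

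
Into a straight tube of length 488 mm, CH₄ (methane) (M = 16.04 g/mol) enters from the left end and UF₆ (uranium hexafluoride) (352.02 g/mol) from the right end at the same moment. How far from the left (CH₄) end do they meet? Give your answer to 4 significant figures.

Graham's law gives d_CH₄/d_UF₆ = rate_CH₄/rate_UF₆ = √(M_UF₆/M_CH₄) = √(352.02/16.04) = 4.685.
With d_CH₄ + d_UF₆ = 488 mm, d_UF₆ = 488/(1 + 4.685) = 85.84 mm.
d_CH₄ = 488 − 85.84 = 402.2 mm.

402.2 mm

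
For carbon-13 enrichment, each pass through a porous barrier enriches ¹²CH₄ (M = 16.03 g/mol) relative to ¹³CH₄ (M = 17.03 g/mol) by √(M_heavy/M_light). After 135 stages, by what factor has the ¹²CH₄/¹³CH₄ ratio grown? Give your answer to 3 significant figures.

The single-stage factor is √(M_heavy/M_light), so 135 stages give [√(17.03/16.03)]^135 = (17.03/16.03)^(135/2).
= 1.06238^(135/2) = 59.4.

59.4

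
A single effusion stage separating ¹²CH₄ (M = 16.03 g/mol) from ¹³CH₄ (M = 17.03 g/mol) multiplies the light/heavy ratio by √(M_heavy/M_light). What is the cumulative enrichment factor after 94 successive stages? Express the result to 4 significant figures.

17.19

The single-stage factor is √(M_heavy/M_light), so 94 stages give [√(17.03/16.03)]^94 = (17.03/16.03)^(94/2).
= 1.06238^47 = 17.19.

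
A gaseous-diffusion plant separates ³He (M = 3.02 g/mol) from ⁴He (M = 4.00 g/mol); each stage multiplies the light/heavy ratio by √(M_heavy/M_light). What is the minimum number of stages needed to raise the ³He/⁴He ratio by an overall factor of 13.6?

19

Per stage α = (4.00/3.02)^(1/2) = 1.32450^0.5, giving ln α = 0.1405.
Need α^N ≥ 13.6 ⇒ N ≥ ln(13.6) / ln α = 2.610 / 0.1405 = 18.57.
Minimum whole number of stages: N = 19.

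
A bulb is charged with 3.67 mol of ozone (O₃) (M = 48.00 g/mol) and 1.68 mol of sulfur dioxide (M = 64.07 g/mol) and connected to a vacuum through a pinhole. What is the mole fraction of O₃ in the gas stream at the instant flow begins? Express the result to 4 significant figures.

0.7162

Effusion rate of each component ∝ n_i/√M_i (partial pressure × 1/√M).
x_O₃(eff) = (n_O₃/√M_O₃) / (n_O₃/√M_O₃ + n_SO₂/√M_SO₂)
= (3.67/√48.00) / (3.67/√48.00 + 1.68/√64.07) = 0.5297/(0.5297 + 0.2099) = 0.7162.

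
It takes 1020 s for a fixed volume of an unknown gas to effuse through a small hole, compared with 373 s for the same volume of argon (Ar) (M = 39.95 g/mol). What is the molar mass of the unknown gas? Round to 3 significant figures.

299 g/mol

By Graham's law, t_X/t_Ar = √(M_X/M_Ar).
1020/373 = 2.735 = √(M_X/39.95)
M_X = 39.95 × 2.735² = 39.95 × 7.478 = 299 g/mol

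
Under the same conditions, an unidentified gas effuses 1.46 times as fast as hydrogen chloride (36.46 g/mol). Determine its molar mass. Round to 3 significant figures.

Graham's law gives rate_X/rate_HCl = √(M_HCl/M_X).
1.46 = √(36.46/M_X)
M_X = 36.46 / 1.46² = 36.46 / 2.132 = 17.1 g/mol

17.1 g/mol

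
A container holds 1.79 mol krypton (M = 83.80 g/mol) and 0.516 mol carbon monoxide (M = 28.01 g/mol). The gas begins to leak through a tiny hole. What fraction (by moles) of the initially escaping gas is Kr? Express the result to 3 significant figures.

0.667

Effusion rate of each component ∝ n_i/√M_i (partial pressure × 1/√M).
Mole fraction of Kr in the effusate = (n_Kr/√M_Kr) / (n_Kr/√M_Kr + n_CO/√M_CO)
= (1.79/√83.80) / (1.79/√83.80 + 0.516/√28.01) = 0.1955/(0.1955 + 0.09750) = 0.667.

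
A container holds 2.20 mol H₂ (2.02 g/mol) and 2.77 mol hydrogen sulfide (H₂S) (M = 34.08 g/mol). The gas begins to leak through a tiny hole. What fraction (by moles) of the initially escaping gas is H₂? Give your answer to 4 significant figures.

0.7654

Each component's effusion rate ∝ (its partial pressure)·(1/√M) ∝ n_i/√M_i.
Mole fraction of H₂ in the effusate = (n_H₂/√M_H₂) / (n_H₂/√M_H₂ + n_H₂S/√M_H₂S)
= (2.20/√2.02) / (2.20/√2.02 + 2.77/√34.08) = 1.548/(1.548 + 0.4745) = 0.7654.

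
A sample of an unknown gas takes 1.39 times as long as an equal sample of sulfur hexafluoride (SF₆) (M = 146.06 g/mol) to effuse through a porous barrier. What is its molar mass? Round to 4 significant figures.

282.2 g/mol

Using Graham's law: t_X/t_SF₆ = √(M_X/M_SF₆).
1.39 = √(M_X/146.06)
M_X = 146.06 × 1.39² = 146.06 × 1.932 = 282.2 g/mol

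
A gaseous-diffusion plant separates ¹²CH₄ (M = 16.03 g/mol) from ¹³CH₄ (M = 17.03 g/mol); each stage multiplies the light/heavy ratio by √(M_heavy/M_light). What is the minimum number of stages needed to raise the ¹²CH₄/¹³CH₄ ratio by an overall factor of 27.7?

110

With α = √(17.03/16.03) per stage, ln α = ½ ln(1.06238) = 0.03026.
Need α^N ≥ 27.7 ⇒ N ≥ ln(27.7) / ln α = 3.321 / 0.03026 = 109.77.
So at least 110 stages are needed.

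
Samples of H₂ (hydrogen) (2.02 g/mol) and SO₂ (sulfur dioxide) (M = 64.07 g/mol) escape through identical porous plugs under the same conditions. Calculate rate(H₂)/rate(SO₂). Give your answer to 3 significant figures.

Using Graham's law: rate_H₂/rate_SO₂ = √(M_SO₂/M_H₂) = √(64.07/2.02) = √31.72 = 5.63.

5.63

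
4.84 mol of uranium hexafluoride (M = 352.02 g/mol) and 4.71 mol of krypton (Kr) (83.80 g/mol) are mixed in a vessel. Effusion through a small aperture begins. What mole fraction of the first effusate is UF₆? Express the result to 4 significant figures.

0.3339

Rate_i ∝ x_i/√M_i (Graham's law weighted by mole fraction), so the effusate composition follows n_i/√M_i.
So x_UF₆ in the escaping gas = (n_UF₆/√M_UF₆) / Σ(n_i/√M_i)
= (4.84/√352.02) / (4.84/√352.02 + 4.71/√83.80) = 0.2580/(0.2580 + 0.5145) = 0.3339.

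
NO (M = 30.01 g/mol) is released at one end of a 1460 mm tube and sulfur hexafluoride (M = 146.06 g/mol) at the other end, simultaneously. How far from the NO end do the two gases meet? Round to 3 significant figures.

1000 mm

Distances travelled in equal time are proportional to diffusion rates, so d_NO/d_SF₆ = √(M_SF₆/M_NO) = √(146.06/30.01) = 2.206.
With d_NO + d_SF₆ = 1460 mm, d_SF₆ = 1460/(1 + 2.206) = 455.4 mm.
d_NO = 1460 − 455.4 = 1000 mm.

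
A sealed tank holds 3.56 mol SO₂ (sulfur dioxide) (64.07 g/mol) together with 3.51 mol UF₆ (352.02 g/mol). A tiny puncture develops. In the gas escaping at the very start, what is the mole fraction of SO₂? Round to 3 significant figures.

Each component's effusion rate ∝ (its partial pressure)·(1/√M) ∝ n_i/√M_i.
x_SO₂(eff) = (n_SO₂/√M_SO₂) / (n_SO₂/√M_SO₂ + n_UF₆/√M_UF₆)
= (3.56/√64.07) / (3.56/√64.07 + 3.51/√352.02) = 0.4448/(0.4448 + 0.1871) = 0.704.

0.704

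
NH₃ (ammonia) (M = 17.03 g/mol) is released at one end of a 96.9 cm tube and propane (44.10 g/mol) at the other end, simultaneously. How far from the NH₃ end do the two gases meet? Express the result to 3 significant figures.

Distances travelled in equal time are proportional to diffusion rates, so d_NH₃/d_C₃H₈ = √(M_C₃H₈/M_NH₃) = √(44.10/17.03) = 1.609.
With d_NH₃ + d_C₃H₈ = 96.9 cm, d_C₃H₈ = 96.9/(1 + 1.609) = 37.14 cm.
d_NH₃ = 96.9 − 37.14 = 59.8 cm.

59.8 cm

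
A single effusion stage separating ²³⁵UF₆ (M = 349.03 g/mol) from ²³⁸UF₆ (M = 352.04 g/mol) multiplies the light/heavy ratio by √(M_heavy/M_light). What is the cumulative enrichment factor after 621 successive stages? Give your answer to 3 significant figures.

Each stage multiplies the ratio by α = √(352.04/349.03), so after 621 stages the overall factor is α^621 = (352.04/349.03)^(621/2).
= 1.00862^(621/2) = 14.4.

14.4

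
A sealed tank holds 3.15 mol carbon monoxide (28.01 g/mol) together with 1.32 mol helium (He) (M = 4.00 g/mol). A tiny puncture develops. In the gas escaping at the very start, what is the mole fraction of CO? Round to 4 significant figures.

0.4742

Effusion rate of each component ∝ n_i/√M_i (partial pressure × 1/√M).
x_CO(eff) = (n_CO/√M_CO) / (n_CO/√M_CO + n_He/√M_He)
= (3.15/√28.01) / (3.15/√28.01 + 1.32/√4.00) = 0.5952/(0.5952 + 0.6600) = 0.4742.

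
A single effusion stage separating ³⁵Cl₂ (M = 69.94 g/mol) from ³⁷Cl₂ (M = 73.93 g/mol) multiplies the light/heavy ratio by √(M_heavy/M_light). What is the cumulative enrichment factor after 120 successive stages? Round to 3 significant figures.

27.9

Overall factor = α^120 with α = √(73.93/69.94), i.e. (73.93/69.94)^(120/2).
= 1.05705^60 = 27.9.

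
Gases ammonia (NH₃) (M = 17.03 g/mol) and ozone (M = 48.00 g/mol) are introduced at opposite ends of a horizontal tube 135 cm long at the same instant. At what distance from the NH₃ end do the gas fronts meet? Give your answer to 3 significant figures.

In equal time, each gas travels a distance ∝ its rate ∝ 1/√M, so d_NH₃/d_O₃ = √(M_O₃/M_NH₃) = √(48.00/17.03) = 1.679.
With d_NH₃ + d_O₃ = 135 cm, d_O₃ = 135/(1 + 1.679) = 50.39 cm.
d_NH₃ = 135 − 50.39 = 84.6 cm.

84.6 cm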